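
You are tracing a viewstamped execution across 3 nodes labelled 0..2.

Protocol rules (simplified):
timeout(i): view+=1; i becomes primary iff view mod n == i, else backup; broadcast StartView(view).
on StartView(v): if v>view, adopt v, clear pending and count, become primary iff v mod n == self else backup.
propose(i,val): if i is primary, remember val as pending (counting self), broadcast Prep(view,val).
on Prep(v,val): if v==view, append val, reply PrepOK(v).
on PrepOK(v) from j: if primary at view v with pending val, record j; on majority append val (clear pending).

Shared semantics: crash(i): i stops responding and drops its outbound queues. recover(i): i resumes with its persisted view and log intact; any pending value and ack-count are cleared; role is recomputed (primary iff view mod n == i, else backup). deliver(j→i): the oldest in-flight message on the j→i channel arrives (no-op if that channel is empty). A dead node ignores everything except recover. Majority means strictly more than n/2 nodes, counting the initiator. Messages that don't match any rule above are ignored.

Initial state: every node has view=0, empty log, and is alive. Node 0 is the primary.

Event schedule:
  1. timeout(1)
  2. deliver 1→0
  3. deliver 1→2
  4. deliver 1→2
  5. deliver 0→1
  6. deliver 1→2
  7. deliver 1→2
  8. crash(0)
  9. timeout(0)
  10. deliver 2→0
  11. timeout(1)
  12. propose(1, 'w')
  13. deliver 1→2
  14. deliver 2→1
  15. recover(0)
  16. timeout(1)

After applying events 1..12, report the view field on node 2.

step 1 timeout(1): 1={prim,v=1,log=-}
step 2 deliver 1→0: 0={back,v=1,log=-}
step 3 deliver 1→2: 2={back,v=1,log=-}
step 4 deliver 1→2: —
step 5 deliver 0→1: —
step 6 deliver 1→2: —
step 7 deliver 1→2: —
step 8 crash(0): 0={✗back,v=1,log=-}
step 9 timeout(0): —
step 10 deliver 2→0: —
step 11 timeout(1): 1={back,v=2,log=-}
step 12 propose(1,'w'): —

1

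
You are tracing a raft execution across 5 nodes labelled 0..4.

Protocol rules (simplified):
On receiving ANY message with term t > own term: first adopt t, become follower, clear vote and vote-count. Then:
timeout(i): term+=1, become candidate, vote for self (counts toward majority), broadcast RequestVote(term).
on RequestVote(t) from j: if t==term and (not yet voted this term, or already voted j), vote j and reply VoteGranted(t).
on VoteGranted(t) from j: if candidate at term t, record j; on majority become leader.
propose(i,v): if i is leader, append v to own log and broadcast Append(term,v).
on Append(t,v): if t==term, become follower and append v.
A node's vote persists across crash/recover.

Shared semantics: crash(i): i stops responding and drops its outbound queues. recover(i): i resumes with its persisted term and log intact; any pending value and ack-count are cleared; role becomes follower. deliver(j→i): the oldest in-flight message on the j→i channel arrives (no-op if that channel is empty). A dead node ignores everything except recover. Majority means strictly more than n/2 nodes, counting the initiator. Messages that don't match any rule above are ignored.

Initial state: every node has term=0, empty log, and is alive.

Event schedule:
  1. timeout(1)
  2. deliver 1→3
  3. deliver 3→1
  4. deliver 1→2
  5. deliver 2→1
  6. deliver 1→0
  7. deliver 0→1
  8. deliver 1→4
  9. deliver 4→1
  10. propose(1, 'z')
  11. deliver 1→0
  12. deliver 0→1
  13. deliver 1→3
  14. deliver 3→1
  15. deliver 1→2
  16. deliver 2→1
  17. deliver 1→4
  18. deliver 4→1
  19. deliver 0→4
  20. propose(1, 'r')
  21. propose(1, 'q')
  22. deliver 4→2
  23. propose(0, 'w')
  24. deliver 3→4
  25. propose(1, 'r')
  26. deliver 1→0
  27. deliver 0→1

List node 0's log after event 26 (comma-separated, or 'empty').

z,r

[1] timeout(1) → N1(cand t1 [-])
[2] deliver 1→3 → N3(foll t1 [-])
[3] deliver 3→1 → ∅
[4] deliver 1→2 → N2(foll t1 [-])
[5] deliver 2→1 → N1(lead t1 [-])
[6] deliver 1→0 → N0(foll t1 [-])
[7] deliver 0→1 → ∅
[8] deliver 1→4 → N4(foll t1 [-])
[9] deliver 4→1 → ∅
[10] propose(1,'z') → N1(lead t1 [z])
[11] deliver 1→0 → N0(foll t1 [z])
[12] deliver 0→1 → ∅
[13] deliver 1→3 → N3(foll t1 [z])
[14] deliver 3→1 → ∅
[15] deliver 1→2 → N2(foll t1 [z])
[16] deliver 2→1 → ∅
[17] deliver 1→4 → N4(foll t1 [z])
[18] deliver 4→1 → ∅
[19] deliver 0→4 → ∅
[20] propose(1,'r') → N1(lead t1 [z,r])
[21] propose(1,'q') → N1(lead t1 [z,r,q])
[22] deliver 4→2 → ∅
[23] propose(0,'w') → ∅
[24] deliver 3→4 → ∅
[25] propose(1,'r') → N1(lead t1 [z,r,q,r])
[26] deliver 1→0 → N0(foll t1 [z,r])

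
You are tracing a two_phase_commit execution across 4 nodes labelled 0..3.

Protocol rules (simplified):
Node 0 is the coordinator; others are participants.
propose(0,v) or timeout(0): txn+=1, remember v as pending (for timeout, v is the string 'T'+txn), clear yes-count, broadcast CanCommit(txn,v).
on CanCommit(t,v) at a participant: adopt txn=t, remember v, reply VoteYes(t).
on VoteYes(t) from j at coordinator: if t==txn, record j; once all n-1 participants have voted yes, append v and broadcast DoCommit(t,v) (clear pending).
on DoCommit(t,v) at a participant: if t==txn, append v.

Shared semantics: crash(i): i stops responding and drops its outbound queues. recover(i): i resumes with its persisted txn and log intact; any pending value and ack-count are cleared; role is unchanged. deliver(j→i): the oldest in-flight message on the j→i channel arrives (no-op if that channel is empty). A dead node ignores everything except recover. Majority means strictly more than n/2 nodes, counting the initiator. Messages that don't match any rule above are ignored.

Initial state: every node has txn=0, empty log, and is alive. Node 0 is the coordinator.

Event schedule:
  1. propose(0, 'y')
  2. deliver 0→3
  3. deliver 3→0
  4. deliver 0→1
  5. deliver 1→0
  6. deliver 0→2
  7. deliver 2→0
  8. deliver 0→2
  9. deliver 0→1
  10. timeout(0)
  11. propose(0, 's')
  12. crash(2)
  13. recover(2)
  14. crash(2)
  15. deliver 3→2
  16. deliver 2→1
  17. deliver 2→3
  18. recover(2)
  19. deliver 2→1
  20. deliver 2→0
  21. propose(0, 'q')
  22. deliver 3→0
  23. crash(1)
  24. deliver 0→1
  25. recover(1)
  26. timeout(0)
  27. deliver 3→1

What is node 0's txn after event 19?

[1] propose(0,'y') → N0(coor t1 [-])
[2] deliver 0→3 → N3(part t1 [-])
[3] deliver 3→0 → ∅
[4] deliver 0→1 → N1(part t1 [-])
[5] deliver 1→0 → ∅
[6] deliver 0→2 → N2(part t1 [-])
[7] deliver 2→0 → N0(coor t1 [y])
[8] deliver 0→2 → N2(part t1 [y])
[9] deliver 0→1 → N1(part t1 [y])
[10] timeout(0) → N0(coor t2 [y])
[11] propose(0,'s') → N0(coor t3 [y])
[12] crash(2) → N2(✗part t1 [y])
[13] recover(2) → N2(part t1 [y])
[14] crash(2) → N2(✗part t1 [y])
[15] deliver 3→2 → ∅
[16] deliver 2→1 → ∅
[17] deliver 2→3 → ∅
[18] recover(2) → N2(part t1 [y])
[19] deliver 2→1 → ∅

3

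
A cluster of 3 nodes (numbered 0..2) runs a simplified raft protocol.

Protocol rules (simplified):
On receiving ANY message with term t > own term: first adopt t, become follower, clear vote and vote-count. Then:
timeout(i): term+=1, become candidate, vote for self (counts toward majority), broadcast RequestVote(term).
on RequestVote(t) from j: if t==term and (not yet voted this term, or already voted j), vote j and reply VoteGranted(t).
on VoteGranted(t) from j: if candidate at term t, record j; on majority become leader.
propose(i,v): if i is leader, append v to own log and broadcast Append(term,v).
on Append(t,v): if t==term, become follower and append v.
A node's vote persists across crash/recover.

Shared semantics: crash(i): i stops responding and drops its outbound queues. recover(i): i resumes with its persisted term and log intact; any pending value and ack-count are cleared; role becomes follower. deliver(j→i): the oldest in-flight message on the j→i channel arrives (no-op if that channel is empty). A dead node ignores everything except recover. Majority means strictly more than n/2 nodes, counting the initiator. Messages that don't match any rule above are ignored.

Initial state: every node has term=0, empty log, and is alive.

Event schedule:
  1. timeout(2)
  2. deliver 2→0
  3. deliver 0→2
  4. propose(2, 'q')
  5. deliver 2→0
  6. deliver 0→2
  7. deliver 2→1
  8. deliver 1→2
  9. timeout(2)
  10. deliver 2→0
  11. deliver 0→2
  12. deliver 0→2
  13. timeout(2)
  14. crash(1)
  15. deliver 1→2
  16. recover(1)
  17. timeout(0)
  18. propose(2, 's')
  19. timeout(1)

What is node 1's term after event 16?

1

after 1 — timeout(2): n2:cand/t1/[-]
after 2 — deliver 2→0: n0:foll/t1/[-]
after 3 — deliver 0→2: n2:lead/t1/[-]
after 4 — propose(2,'q'): n2:lead/t1/[q]
after 5 — deliver 2→0: n0:foll/t1/[q]
after 6 — deliver 0→2: ·
after 7 — deliver 2→1: n1:foll/t1/[-]
after 8 — deliver 1→2: ·
after 9 — timeout(2): n2:cand/t2/[q]
after 10 — deliver 2→0: n0:foll/t2/[q]
after 11 — deliver 0→2: n2:lead/t2/[q]
after 12 — deliver 0→2: ·
after 13 — timeout(2): n2:cand/t3/[q]
after 14 — crash(1): n1:✗foll/t1/[-]
after 15 — deliver 1→2: ·
after 16 — recover(1): n1:foll/t1/[-]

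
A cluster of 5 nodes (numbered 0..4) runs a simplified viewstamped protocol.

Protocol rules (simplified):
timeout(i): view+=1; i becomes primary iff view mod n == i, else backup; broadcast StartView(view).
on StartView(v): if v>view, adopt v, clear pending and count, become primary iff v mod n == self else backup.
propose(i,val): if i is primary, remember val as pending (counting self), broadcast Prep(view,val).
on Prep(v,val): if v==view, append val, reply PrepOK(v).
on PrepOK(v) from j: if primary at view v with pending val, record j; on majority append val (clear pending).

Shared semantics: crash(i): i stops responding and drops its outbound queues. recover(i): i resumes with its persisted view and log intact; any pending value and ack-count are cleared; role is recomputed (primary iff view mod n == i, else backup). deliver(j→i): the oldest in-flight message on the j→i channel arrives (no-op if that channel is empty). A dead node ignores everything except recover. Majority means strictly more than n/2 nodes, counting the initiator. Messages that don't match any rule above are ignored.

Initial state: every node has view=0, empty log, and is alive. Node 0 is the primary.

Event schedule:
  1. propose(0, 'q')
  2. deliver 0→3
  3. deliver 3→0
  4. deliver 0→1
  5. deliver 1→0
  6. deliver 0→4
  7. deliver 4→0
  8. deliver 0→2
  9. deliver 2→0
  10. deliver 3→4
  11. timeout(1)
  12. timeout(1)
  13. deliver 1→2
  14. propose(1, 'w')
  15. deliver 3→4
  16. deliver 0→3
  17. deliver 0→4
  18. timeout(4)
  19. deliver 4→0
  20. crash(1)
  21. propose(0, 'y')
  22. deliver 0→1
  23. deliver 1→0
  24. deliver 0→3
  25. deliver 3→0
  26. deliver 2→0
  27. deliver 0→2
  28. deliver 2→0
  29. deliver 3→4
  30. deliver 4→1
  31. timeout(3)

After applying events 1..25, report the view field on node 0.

1

e1 propose(0,'q'): ·
e2 deliver 0→3: 3[back,v=0,q]
e3 deliver 3→0: ·
e4 deliver 0→1: 1[back,v=0,q]
e5 deliver 1→0: 0[prim,v=0,q]
e6 deliver 0→4: 4[back,v=0,q]
e7 deliver 4→0: ·
e8 deliver 0→2: 2[back,v=0,q]
e9 deliver 2→0: ·
e10 deliver 3→4: ·
e11 timeout(1): 1[prim,v=1,q]
e12 timeout(1): 1[back,v=2,q]
e13 deliver 1→2: 2[back,v=1,q]
e14 propose(1,'w'): ·
e15 deliver 3→4: ·
e16 deliver 0→3: ·
e17 deliver 0→4: ·
e18 timeout(4): 4[back,v=1,q]
e19 deliver 4→0: 0[back,v=1,q]
e20 crash(1): 1[✗back,v=2,q]
e21 propose(0,'y'): ·
e22 deliver 0→1: ·
e23 deliver 1→0: ·
e24 deliver 0→3: ·
e25 deliver 3→0: ·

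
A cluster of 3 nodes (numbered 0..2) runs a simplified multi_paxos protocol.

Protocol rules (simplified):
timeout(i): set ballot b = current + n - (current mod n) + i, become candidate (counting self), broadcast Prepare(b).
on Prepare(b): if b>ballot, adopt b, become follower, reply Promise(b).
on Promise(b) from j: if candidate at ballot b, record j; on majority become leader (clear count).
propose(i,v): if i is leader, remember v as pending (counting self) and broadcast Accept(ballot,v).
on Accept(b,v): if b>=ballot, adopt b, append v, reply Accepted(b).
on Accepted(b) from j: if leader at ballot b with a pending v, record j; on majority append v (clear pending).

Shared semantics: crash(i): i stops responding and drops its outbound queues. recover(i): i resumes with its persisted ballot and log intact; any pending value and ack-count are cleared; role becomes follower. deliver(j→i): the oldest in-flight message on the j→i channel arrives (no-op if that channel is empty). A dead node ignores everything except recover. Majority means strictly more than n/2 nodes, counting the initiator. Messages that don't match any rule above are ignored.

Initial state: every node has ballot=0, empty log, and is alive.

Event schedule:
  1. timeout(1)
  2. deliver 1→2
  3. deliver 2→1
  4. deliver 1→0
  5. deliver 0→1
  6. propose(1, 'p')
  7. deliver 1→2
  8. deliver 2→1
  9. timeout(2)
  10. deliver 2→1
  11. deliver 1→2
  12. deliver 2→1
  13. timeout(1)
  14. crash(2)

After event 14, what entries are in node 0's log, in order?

[1] timeout(1) → N1(cand b4 [-])
[2] deliver 1→2 → N2(foll b4 [-])
[3] deliver 2→1 → N1(lead b4 [-])
[4] deliver 1→0 → N0(foll b4 [-])
[5] deliver 0→1 → ∅
[6] propose(1,'p') → ∅
[7] deliver 1→2 → N2(foll b4 [p])
[8] deliver 2→1 → N1(lead b4 [p])
[9] timeout(2) → N2(cand b8 [p])
[10] deliver 2→1 → N1(foll b8 [p])
[11] deliver 1→2 → N2(lead b8 [p])
[12] deliver 2→1 → ∅
[13] timeout(1) → N1(cand b10 [p])
[14] crash(2) → N2(✗lead b8 [p])

empty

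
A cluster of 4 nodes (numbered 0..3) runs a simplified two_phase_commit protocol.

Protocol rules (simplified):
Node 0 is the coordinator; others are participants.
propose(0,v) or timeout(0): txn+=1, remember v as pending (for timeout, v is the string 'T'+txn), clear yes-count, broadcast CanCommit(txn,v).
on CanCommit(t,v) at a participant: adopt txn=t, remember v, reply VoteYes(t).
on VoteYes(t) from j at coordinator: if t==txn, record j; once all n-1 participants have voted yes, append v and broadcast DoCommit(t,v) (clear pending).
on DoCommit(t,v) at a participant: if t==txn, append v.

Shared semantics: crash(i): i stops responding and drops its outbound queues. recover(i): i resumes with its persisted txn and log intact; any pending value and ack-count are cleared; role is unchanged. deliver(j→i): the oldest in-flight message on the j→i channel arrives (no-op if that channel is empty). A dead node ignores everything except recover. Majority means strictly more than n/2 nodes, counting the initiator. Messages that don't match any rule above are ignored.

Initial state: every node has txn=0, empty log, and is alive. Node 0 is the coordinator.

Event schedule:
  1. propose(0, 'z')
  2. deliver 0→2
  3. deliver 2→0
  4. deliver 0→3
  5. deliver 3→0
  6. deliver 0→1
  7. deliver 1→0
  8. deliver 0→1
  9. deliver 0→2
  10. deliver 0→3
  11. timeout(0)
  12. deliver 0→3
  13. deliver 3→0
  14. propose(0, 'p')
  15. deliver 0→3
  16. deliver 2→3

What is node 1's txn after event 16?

[1] propose(0,'z') → N0(coor t1 [-])
[2] deliver 0→2 → N2(part t1 [-])
[3] deliver 2→0 → ∅
[4] deliver 0→3 → N3(part t1 [-])
[5] deliver 3→0 → ∅
[6] deliver 0→1 → N1(part t1 [-])
[7] deliver 1→0 → N0(coor t1 [z])
[8] deliver 0→1 → N1(part t1 [z])
[9] deliver 0→2 → N2(part t1 [z])
[10] deliver 0→3 → N3(part t1 [z])
[11] timeout(0) → N0(coor t2 [z])
[12] deliver 0→3 → N3(part t2 [z])
[13] deliver 3→0 → ∅
[14] propose(0,'p') → N0(coor t3 [z])
[15] deliver 0→3 → N3(part t3 [z])
[16] deliver 2→3 → ∅

1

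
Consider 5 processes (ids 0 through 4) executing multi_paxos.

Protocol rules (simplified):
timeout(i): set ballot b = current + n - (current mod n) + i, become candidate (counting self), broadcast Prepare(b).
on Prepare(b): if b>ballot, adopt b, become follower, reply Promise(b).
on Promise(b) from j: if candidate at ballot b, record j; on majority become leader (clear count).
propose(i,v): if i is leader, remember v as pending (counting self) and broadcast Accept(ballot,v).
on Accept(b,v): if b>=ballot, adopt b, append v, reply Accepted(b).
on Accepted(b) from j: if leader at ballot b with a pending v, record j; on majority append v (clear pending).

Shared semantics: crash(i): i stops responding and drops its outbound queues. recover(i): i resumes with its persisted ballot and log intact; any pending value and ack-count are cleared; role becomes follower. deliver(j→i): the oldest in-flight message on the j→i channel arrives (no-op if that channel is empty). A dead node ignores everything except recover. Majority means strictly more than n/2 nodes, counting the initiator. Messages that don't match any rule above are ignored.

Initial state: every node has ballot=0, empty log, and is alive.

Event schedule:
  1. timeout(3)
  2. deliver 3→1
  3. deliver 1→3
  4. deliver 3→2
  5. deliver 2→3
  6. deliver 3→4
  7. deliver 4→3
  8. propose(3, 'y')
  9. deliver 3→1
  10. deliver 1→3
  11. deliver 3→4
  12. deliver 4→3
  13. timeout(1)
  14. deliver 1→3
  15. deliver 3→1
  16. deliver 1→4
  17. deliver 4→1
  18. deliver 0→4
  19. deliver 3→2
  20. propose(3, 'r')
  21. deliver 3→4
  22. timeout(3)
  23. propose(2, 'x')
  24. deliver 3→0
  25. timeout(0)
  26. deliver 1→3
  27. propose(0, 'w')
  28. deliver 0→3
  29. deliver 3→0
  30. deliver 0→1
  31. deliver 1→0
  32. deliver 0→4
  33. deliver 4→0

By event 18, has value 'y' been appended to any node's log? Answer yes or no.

[1] timeout(3) → N3(cand b8 [-])
[2] deliver 3→1 → N1(foll b8 [-])
[3] deliver 1→3 → ∅
[4] deliver 3→2 → N2(foll b8 [-])
[5] deliver 2→3 → N3(lead b8 [-])
[6] deliver 3→4 → N4(foll b8 [-])
[7] deliver 4→3 → ∅
[8] propose(3,'y') → ∅
[9] deliver 3→1 → N1(foll b8 [y])
[10] deliver 1→3 → ∅
[11] deliver 3→4 → N4(foll b8 [y])
[12] deliver 4→3 → N3(lead b8 [y])
[13] timeout(1) → N1(cand b11 [y])
[14] deliver 1→3 → N3(foll b11 [y])
[15] deliver 3→1 → ∅
[16] deliver 1→4 → N4(foll b11 [y])
[17] deliver 4→1 → N1(lead b11 [y])
[18] deliver 0→4 → ∅

yes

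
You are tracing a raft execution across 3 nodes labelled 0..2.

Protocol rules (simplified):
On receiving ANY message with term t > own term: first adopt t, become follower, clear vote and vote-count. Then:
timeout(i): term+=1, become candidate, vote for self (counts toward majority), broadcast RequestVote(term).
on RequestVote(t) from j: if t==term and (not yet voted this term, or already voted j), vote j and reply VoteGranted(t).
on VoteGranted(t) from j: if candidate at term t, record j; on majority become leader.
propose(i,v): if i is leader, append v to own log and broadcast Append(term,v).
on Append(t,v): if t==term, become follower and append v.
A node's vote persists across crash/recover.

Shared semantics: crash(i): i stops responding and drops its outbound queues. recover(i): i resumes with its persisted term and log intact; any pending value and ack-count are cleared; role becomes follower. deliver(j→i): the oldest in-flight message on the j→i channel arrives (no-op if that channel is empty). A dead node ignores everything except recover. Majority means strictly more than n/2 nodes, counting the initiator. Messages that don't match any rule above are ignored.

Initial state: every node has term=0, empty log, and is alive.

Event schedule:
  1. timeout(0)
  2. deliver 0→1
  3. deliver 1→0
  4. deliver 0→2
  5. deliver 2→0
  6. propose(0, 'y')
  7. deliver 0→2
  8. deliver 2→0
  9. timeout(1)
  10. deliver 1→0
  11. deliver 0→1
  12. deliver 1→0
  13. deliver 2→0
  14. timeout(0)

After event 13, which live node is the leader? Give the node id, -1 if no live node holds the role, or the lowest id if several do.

after 1 — timeout(0): n0:cand/t1/[-]
after 2 — deliver 0→1: n1:foll/t1/[-]
after 3 — deliver 1→0: n0:lead/t1/[-]
after 4 — deliver 0→2: n2:foll/t1/[-]
after 5 — deliver 2→0: ·
after 6 — propose(0,'y'): n0:lead/t1/[y]
after 7 — deliver 0→2: n2:foll/t1/[y]
after 8 — deliver 2→0: ·
after 9 — timeout(1): n1:cand/t2/[-]
after 10 — deliver 1→0: n0:foll/t2/[y]
after 11 — deliver 0→1: ·
after 12 — deliver 1→0: ·
after 13 — deliver 2→0: ·

-1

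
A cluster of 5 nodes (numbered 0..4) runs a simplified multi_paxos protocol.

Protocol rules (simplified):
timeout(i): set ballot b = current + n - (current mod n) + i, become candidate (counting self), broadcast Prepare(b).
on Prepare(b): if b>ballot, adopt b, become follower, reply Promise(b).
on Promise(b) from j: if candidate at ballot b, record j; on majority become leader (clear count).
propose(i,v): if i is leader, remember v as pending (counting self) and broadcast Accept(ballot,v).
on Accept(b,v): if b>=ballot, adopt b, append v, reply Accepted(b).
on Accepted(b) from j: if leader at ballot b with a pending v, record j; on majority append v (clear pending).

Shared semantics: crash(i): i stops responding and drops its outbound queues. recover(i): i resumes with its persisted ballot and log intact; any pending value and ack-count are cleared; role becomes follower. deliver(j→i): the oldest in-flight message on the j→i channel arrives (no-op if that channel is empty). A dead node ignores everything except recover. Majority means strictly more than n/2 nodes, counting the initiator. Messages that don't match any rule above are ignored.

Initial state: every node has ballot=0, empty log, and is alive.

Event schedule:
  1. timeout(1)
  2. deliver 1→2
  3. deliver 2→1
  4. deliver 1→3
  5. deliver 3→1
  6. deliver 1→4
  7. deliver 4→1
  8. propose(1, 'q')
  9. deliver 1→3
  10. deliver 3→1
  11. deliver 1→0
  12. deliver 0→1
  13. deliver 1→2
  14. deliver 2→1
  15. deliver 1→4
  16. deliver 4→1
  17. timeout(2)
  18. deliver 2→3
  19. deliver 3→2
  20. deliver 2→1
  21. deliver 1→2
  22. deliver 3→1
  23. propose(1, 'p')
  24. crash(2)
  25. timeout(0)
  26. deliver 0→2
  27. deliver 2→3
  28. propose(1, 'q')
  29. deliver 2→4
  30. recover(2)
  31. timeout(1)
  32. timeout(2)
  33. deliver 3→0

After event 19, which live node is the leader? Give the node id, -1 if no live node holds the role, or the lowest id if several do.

[1] timeout(1) → N1(cand b6 [-])
[2] deliver 1→2 → N2(foll b6 [-])
[3] deliver 2→1 → ∅
[4] deliver 1→3 → N3(foll b6 [-])
[5] deliver 3→1 → N1(lead b6 [-])
[6] deliver 1→4 → N4(foll b6 [-])
[7] deliver 4→1 → ∅
[8] propose(1,'q') → ∅
[9] deliver 1→3 → N3(foll b6 [q])
[10] deliver 3→1 → ∅
[11] deliver 1→0 → N0(foll b6 [-])
[12] deliver 0→1 → ∅
[13] deliver 1→2 → N2(foll b6 [q])
[14] deliver 2→1 → N1(lead b6 [q])
[15] deliver 1→4 → N4(foll b6 [q])
[16] deliver 4→1 → ∅
[17] timeout(2) → N2(cand b12 [q])
[18] deliver 2→3 → N3(foll b12 [q])
[19] deliver 3→2 → ∅

1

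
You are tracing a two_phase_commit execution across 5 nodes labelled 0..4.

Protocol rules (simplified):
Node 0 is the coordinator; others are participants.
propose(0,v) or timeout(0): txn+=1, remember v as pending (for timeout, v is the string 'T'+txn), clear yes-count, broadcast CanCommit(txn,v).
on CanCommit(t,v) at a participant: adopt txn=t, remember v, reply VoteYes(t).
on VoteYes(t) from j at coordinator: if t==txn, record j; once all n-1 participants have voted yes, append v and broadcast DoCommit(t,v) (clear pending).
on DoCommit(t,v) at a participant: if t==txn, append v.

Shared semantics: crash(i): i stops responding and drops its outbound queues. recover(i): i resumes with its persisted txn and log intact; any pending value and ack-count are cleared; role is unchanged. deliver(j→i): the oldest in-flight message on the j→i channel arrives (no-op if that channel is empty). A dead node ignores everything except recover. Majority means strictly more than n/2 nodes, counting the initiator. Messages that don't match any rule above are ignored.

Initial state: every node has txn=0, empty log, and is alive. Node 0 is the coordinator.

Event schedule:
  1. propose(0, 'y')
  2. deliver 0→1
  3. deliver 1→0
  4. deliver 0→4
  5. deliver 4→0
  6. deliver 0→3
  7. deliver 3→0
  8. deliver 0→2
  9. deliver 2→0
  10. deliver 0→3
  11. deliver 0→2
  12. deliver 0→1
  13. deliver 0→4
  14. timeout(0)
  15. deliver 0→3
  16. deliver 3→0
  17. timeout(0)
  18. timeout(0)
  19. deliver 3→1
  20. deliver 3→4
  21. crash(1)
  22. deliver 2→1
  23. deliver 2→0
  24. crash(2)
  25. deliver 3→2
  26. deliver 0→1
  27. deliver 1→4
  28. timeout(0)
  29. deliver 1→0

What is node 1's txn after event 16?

[1] propose(0,'y') → N0(coor t1 [-])
[2] deliver 0→1 → N1(part t1 [-])
[3] deliver 1→0 → ∅
[4] deliver 0→4 → N4(part t1 [-])
[5] deliver 4→0 → ∅
[6] deliver 0→3 → N3(part t1 [-])
[7] deliver 3→0 → ∅
[8] deliver 0→2 → N2(part t1 [-])
[9] deliver 2→0 → N0(coor t1 [y])
[10] deliver 0→3 → N3(part t1 [y])
[11] deliver 0→2 → N2(part t1 [y])
[12] deliver 0→1 → N1(part t1 [y])
[13] deliver 0→4 → N4(part t1 [y])
[14] timeout(0) → N0(coor t2 [y])
[15] deliver 0→3 → N3(part t2 [y])
[16] deliver 3→0 → ∅

1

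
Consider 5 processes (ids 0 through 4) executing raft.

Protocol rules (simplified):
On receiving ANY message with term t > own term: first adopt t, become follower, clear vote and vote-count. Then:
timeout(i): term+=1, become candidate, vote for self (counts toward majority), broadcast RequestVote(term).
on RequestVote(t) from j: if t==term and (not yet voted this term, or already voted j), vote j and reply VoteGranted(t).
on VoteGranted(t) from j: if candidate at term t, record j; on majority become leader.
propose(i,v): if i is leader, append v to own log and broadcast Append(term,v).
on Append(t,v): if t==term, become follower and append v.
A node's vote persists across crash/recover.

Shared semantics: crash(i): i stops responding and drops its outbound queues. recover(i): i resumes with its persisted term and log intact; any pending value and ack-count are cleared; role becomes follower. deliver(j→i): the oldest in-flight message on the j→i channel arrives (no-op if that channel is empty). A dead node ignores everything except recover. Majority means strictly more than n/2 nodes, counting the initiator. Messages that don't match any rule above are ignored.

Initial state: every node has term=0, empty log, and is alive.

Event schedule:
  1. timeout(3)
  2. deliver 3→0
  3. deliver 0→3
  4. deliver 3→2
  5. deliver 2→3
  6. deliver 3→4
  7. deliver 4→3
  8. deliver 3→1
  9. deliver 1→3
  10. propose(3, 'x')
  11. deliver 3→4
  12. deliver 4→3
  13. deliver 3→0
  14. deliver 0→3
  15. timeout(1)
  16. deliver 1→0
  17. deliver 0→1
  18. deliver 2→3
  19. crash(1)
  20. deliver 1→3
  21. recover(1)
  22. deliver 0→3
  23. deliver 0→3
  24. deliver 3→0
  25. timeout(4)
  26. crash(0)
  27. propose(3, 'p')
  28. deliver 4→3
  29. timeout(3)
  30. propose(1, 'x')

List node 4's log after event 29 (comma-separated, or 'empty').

x

[1] timeout(3) → N3(cand t1 [-])
[2] deliver 3→0 → N0(foll t1 [-])
[3] deliver 0→3 → ∅
[4] deliver 3→2 → N2(foll t1 [-])
[5] deliver 2→3 → N3(lead t1 [-])
[6] deliver 3→4 → N4(foll t1 [-])
[7] deliver 4→3 → ∅
[8] deliver 3→1 → N1(foll t1 [-])
[9] deliver 1→3 → ∅
[10] propose(3,'x') → N3(lead t1 [x])
[11] deliver 3→4 → N4(foll t1 [x])
[12] deliver 4→3 → ∅
[13] deliver 3→0 → N0(foll t1 [x])
[14] deliver 0→3 → ∅
[15] timeout(1) → N1(cand t2 [-])
[16] deliver 1→0 → N0(foll t2 [x])
[17] deliver 0→1 → ∅
[18] deliver 2→3 → ∅
[19] crash(1) → N1(✗cand t2 [-])
[20] deliver 1→3 → ∅
[21] recover(1) → N1(foll t2 [-])
[22] deliver 0→3 → ∅
[23] deliver 0→3 → ∅
[24] deliver 3→0 → ∅
[25] timeout(4) → N4(cand t2 [x])
[26] crash(0) → N0(✗foll t2 [x])
[27] propose(3,'p') → N3(lead t1 [x,p])
[28] deliver 4→3 → N3(foll t2 [x,p])
[29] timeout(3) → N3(cand t3 [x,p])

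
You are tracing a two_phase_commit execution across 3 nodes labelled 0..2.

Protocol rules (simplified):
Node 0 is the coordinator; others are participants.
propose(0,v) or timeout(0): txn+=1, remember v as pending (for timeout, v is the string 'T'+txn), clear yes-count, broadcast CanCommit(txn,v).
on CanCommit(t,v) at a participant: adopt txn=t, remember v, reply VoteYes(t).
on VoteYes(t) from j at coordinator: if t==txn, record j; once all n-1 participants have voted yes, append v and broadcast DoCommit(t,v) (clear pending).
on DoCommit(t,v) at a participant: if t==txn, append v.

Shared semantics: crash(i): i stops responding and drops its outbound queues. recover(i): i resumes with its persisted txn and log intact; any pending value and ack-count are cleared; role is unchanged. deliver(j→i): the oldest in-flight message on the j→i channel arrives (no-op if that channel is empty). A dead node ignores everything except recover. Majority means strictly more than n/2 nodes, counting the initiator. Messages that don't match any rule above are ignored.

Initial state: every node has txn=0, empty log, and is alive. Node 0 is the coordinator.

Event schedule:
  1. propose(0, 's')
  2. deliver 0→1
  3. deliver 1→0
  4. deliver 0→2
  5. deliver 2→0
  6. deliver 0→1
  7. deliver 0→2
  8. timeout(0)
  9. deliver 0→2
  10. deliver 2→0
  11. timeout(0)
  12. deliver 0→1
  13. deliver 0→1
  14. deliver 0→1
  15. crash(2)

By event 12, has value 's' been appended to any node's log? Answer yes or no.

1. propose(0,'s'):  <0:coor t1 ->
2. deliver 0→1:  <1:part t1 ->
3. deliver 1→0:  nop
4. deliver 0→2:  <2:part t1 ->
5. deliver 2→0:  <0:coor t1 s>
6. deliver 0→1:  <1:part t1 s>
7. deliver 0→2:  <2:part t1 s>
8. timeout(0):  <0:coor t2 s>
9. deliver 0→2:  <2:part t2 s>
10. deliver 2→0:  nop
11. timeout(0):  <0:coor t3 s>
12. deliver 0→1:  <1:part t2 s>

yes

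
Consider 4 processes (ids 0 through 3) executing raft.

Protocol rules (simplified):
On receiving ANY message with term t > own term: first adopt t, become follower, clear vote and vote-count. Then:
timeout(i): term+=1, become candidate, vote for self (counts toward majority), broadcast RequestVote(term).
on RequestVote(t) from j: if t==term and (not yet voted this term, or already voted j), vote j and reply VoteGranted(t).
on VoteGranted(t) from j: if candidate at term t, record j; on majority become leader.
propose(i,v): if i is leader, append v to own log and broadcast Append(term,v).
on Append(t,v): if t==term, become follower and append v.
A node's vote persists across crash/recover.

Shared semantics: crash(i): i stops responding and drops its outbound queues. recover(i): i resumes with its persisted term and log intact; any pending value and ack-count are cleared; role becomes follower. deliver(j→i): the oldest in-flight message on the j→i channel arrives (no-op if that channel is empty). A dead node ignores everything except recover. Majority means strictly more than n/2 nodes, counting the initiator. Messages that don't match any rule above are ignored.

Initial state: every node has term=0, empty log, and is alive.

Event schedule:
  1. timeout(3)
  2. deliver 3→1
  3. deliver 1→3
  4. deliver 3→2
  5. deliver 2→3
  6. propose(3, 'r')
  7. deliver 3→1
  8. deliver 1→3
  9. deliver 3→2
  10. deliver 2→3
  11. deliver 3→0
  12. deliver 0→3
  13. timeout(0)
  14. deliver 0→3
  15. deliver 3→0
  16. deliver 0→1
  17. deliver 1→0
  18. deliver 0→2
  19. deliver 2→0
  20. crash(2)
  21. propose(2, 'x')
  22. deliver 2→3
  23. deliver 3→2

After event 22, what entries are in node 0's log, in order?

empty

1. timeout(3):  <3:cand t1 ->
2. deliver 3→1:  <1:foll t1 ->
3. deliver 1→3:  nop
4. deliver 3→2:  <2:foll t1 ->
5. deliver 2→3:  <3:lead t1 ->
6. propose(3,'r'):  <3:lead t1 r>
7. deliver 3→1:  <1:foll t1 r>
8. deliver 1→3:  nop
9. deliver 3→2:  <2:foll t1 r>
10. deliver 2→3:  nop
11. deliver 3→0:  <0:foll t1 ->
12. deliver 0→3:  nop
13. timeout(0):  <0:cand t2 ->
14. deliver 0→3:  <3:foll t2 r>
15. deliver 3→0:  nop
16. deliver 0→1:  <1:foll t2 r>
17. deliver 1→0:  nop
18. deliver 0→2:  <2:foll t2 r>
19. deliver 2→0:  <0:lead t2 ->
20. crash(2):  <2:✗foll t2 r>
21. propose(2,'x'):  nop
22. deliver 2→3:  nop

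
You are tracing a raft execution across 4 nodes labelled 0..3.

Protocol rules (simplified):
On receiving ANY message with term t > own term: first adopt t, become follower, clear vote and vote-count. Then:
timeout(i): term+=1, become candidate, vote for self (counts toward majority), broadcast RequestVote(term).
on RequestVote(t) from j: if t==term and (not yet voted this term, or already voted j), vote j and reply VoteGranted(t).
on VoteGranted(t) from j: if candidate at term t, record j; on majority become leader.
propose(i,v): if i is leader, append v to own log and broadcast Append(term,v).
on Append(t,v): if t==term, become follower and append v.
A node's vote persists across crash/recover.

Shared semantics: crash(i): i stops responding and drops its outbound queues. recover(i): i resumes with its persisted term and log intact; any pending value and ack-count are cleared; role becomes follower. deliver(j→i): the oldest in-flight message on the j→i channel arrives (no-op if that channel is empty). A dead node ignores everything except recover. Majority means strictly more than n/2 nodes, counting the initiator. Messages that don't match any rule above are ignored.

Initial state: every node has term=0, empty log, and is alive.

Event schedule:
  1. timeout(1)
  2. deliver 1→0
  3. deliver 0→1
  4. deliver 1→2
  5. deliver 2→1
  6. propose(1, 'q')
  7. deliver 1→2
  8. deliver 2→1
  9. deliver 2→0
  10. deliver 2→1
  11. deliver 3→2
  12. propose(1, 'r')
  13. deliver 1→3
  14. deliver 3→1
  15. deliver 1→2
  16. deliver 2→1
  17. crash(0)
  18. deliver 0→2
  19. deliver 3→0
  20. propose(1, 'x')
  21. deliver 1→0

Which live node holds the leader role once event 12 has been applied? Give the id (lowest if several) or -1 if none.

1

step 1 timeout(1): 1={cand,t=1,log=-}
step 2 deliver 1→0: 0={foll,t=1,log=-}
step 3 deliver 0→1: —
step 4 deliver 1→2: 2={foll,t=1,log=-}
step 5 deliver 2→1: 1={lead,t=1,log=-}
step 6 propose(1,'q'): 1={lead,t=1,log=q}
step 7 deliver 1→2: 2={foll,t=1,log=q}
step 8 deliver 2→1: —
step 9 deliver 2→0: —
step 10 deliver 2→1: —
step 11 deliver 3→2: —
step 12 propose(1,'r'): 1={lead,t=1,log=q,r}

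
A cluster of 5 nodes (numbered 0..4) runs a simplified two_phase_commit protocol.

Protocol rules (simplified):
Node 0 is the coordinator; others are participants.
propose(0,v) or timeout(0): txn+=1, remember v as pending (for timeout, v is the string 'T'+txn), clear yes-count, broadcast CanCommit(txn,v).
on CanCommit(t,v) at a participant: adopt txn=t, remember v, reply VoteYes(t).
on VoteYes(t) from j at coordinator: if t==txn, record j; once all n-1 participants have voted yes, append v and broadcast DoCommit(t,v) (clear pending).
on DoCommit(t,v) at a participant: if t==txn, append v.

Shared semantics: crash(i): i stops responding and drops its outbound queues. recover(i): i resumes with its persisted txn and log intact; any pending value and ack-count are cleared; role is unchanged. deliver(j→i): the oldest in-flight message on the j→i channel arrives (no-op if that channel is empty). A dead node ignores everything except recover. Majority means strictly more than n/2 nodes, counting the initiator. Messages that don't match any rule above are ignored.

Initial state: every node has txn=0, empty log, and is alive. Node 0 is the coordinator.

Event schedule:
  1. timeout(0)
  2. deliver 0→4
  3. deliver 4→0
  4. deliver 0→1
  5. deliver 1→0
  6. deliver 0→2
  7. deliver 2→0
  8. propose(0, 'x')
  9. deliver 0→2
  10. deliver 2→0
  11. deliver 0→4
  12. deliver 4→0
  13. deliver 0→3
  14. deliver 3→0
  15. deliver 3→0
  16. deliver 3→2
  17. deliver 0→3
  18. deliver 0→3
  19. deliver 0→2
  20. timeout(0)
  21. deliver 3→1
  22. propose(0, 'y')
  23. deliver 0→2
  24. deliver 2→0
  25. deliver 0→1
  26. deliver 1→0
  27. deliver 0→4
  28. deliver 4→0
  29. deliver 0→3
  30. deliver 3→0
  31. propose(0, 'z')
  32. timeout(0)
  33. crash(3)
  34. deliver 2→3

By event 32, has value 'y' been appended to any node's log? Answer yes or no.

step 1 timeout(0): 0={coor,t=1,log=-}
step 2 deliver 0→4: 4={part,t=1,log=-}
step 3 deliver 4→0: —
step 4 deliver 0→1: 1={part,t=1,log=-}
step 5 deliver 1→0: —
step 6 deliver 0→2: 2={part,t=1,log=-}
step 7 deliver 2→0: —
step 8 propose(0,'x'): 0={coor,t=2,log=-}
step 9 deliver 0→2: 2={part,t=2,log=-}
step 10 deliver 2→0: —
step 11 deliver 0→4: 4={part,t=2,log=-}
step 12 deliver 4→0: —
step 13 deliver 0→3: 3={part,t=1,log=-}
step 14 deliver 3→0: —
step 15 deliver 3→0: —
step 16 deliver 3→2: —
step 17 deliver 0→3: 3={part,t=2,log=-}
step 18 deliver 0→3: —
step 19 deliver 0→2: —
step 20 timeout(0): 0={coor,t=3,log=-}
step 21 deliver 3→1: —
step 22 propose(0,'y'): 0={coor,t=4,log=-}
step 23 deliver 0→2: 2={part,t=3,log=-}
step 24 deliver 2→0: —
step 25 deliver 0→1: 1={part,t=2,log=-}
step 26 deliver 1→0: —
step 27 deliver 0→4: 4={part,t=3,log=-}
step 28 deliver 4→0: —
step 29 deliver 0→3: 3={part,t=3,log=-}
step 30 deliver 3→0: —
step 31 propose(0,'z'): 0={coor,t=5,log=-}
step 32 timeout(0): 0={coor,t=6,log=-}

no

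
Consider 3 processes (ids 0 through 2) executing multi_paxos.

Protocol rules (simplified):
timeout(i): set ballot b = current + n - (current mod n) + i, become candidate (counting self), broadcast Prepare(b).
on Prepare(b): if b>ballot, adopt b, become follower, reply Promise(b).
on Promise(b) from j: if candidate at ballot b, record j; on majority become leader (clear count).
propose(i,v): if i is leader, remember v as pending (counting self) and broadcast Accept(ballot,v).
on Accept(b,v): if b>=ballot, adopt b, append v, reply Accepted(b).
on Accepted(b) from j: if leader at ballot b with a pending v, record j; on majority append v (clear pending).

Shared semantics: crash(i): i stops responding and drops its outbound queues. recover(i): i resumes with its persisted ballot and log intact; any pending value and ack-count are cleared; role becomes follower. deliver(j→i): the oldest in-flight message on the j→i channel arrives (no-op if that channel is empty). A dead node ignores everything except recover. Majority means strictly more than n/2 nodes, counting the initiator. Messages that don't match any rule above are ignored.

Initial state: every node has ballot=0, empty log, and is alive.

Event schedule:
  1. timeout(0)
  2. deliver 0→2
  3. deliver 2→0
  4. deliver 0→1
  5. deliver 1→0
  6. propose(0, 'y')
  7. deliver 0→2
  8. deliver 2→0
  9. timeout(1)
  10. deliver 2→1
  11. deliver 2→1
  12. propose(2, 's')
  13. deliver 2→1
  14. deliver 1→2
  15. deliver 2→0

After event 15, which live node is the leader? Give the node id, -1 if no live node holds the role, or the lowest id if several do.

0

1. timeout(0):  <0:cand b3 ->
2. deliver 0→2:  <2:foll b3 ->
3. deliver 2→0:  <0:lead b3 ->
4. deliver 0→1:  <1:foll b3 ->
5. deliver 1→0:  nop
6. propose(0,'y'):  nop
7. deliver 0→2:  <2:foll b3 y>
8. deliver 2→0:  <0:lead b3 y>
9. timeout(1):  <1:cand b7 ->
10. deliver 2→1:  nop
11. deliver 2→1:  nop
12. propose(2,'s'):  nop
13. deliver 2→1:  nop
14. deliver 1→2:  <2:foll b7 y>
15. deliver 2→0:  nop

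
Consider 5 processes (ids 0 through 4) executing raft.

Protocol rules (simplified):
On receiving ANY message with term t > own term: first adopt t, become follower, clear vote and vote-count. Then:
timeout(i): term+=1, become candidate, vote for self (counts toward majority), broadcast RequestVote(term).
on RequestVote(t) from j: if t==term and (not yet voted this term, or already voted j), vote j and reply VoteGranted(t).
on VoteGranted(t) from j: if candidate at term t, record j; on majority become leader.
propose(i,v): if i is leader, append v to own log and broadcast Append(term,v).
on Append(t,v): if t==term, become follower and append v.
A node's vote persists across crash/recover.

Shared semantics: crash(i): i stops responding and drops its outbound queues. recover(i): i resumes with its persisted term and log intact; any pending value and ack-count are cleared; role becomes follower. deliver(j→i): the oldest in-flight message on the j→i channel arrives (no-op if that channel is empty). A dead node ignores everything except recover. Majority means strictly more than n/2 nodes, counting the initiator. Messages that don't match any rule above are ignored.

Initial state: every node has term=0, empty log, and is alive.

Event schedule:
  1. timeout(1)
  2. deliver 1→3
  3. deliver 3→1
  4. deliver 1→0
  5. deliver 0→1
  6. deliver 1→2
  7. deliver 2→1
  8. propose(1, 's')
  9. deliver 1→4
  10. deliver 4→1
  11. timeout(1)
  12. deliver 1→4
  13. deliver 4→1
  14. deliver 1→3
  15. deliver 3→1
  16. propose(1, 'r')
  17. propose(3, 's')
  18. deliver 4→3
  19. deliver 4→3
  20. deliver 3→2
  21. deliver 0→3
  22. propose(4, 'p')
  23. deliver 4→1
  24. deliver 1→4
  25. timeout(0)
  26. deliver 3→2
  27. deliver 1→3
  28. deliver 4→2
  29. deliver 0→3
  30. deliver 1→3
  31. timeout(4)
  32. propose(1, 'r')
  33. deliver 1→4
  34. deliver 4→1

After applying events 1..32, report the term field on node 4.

3

e1 timeout(1): 1[cand,t=1,-]
e2 deliver 1→3: 3[foll,t=1,-]
e3 deliver 3→1: ·
e4 deliver 1→0: 0[foll,t=1,-]
e5 deliver 0→1: 1[lead,t=1,-]
e6 deliver 1→2: 2[foll,t=1,-]
e7 deliver 2→1: ·
e8 propose(1,'s'): 1[lead,t=1,s]
e9 deliver 1→4: 4[foll,t=1,-]
e10 deliver 4→1: ·
e11 timeout(1): 1[cand,t=2,s]
e12 deliver 1→4: 4[foll,t=1,s]
e13 deliver 4→1: ·
e14 deliver 1→3: 3[foll,t=1,s]
e15 deliver 3→1: ·
e16 propose(1,'r'): ·
e17 propose(3,'s'): ·
e18 deliver 4→3: ·
e19 deliver 4→3: ·
e20 deliver 3→2: ·
e21 deliver 0→3: ·
e22 propose(4,'p'): ·
e23 deliver 4→1: ·
e24 deliver 1→4: 4[foll,t=2,s]
e25 timeout(0): 0[cand,t=2,-]
e26 deliver 3→2: ·
e27 deliver 1→3: 3[foll,t=2,s]
e28 deliver 4→2: ·
e29 deliver 0→3: ·
e30 deliver 1→3: ·
e31 timeout(4): 4[cand,t=3,s]
e32 propose(1,'r'): ·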